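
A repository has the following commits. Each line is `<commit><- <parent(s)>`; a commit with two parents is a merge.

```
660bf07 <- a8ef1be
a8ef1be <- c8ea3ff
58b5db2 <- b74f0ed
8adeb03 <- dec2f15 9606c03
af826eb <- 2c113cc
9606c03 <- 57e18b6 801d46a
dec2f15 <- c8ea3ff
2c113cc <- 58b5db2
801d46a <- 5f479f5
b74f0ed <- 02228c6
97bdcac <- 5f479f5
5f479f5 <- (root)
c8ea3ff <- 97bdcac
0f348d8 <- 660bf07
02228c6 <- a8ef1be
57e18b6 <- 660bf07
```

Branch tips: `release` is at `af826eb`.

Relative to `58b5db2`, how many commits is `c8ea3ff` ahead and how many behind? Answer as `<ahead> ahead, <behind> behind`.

Reachable from c8ea3ff: {5f479f5, 97bdcac, c8ea3ff}.
Reachable from 58b5db2: {02228c6, 58b5db2, 5f479f5, 97bdcac, a8ef1be, b74f0ed, c8ea3ff}.
Only in c8ea3ff's history (ahead): {} — 0.
Only in 58b5db2's history (behind): {02228c6, 58b5db2, a8ef1be, b74f0ed} — 4.

0 ahead, 4 behind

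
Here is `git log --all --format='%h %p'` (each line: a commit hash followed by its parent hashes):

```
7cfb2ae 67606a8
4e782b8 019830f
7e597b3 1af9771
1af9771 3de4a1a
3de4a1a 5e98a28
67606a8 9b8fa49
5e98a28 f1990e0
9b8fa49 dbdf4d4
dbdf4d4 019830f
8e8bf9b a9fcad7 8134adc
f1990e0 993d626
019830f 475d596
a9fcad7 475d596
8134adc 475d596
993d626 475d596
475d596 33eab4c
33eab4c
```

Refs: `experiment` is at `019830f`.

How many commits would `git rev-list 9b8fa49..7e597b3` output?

6

Reachable from 7e597b3: {1af9771, 33eab4c, 3de4a1a, 475d596, 5e98a28, 7e597b3, 993d626, f1990e0}.
Reachable from 9b8fa49: {019830f, 33eab4c, 475d596, 9b8fa49, dbdf4d4}.
In 7e597b3's history but not 9b8fa49's: {1af9771, 3de4a1a, 5e98a28, 7e597b3, 993d626, f1990e0} — 6 commits.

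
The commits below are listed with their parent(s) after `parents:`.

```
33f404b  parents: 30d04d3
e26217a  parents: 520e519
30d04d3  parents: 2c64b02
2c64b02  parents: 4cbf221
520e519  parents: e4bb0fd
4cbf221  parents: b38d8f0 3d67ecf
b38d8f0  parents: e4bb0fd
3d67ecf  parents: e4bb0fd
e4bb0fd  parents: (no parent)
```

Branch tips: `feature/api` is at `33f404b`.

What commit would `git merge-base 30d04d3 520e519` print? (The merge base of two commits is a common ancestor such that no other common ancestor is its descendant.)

Ancestors of 30d04d3: {2c64b02, 30d04d3, 3d67ecf, 4cbf221, b38d8f0, e4bb0fd}.
Ancestors of 520e519: {520e519, e4bb0fd}.
Common ancestors: {e4bb0fd}.
The only common ancestor is e4bb0fd, so it is the merge base.

e4bb0fd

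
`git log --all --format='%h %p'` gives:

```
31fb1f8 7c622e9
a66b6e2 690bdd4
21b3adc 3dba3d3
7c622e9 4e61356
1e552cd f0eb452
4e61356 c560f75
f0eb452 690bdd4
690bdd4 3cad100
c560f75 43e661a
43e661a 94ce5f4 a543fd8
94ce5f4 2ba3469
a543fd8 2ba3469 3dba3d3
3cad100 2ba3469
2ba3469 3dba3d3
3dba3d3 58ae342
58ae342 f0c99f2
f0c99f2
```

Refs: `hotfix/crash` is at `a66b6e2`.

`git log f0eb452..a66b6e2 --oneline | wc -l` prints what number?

Reachable from a66b6e2: {2ba3469, 3cad100, 3dba3d3, 58ae342, 690bdd4, a66b6e2, f0c99f2}.
Reachable from f0eb452: {2ba3469, 3cad100, 3dba3d3, 58ae342, 690bdd4, f0c99f2, f0eb452}.
In a66b6e2's history but not f0eb452's: {a66b6e2} — 1 commit.

1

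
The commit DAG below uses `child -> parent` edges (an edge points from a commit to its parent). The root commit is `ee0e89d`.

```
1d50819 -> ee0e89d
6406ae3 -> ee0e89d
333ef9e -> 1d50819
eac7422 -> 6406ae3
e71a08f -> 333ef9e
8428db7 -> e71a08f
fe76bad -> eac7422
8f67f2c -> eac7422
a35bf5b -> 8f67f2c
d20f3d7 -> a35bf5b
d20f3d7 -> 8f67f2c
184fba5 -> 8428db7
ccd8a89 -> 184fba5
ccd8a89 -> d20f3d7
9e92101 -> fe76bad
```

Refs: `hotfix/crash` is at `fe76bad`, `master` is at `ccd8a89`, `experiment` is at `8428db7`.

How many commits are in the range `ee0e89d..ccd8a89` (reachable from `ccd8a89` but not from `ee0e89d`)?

Reachable from ccd8a89: {184fba5, 1d50819, 333ef9e, 6406ae3, 8428db7, 8f67f2c, a35bf5b, ccd8a89, d20f3d7, e71a08f, eac7422, ee0e89d}.
Reachable from ee0e89d: {ee0e89d}.
In ccd8a89's history but not ee0e89d's: {184fba5, 1d50819, 333ef9e, 6406ae3, 8428db7, 8f67f2c, a35bf5b, ccd8a89, d20f3d7, e71a08f, eac7422} — 11 commits.

11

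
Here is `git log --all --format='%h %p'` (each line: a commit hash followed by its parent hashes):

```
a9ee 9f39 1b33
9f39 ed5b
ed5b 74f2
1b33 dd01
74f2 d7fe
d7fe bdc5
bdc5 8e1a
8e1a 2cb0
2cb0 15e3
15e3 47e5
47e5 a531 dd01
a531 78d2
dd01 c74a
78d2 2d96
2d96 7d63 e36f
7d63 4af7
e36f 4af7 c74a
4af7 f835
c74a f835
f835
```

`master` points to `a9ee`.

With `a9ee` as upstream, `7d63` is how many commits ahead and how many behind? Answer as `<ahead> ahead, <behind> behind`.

0 ahead, 17 behind

Reachable from 7d63: {4af7, 7d63, f835}.
Reachable from a9ee: {15e3, 1b33, 2cb0, 2d96, 47e5, 4af7, 74f2, 78d2, 7d63, 8e1a, 9f39, a531, a9ee, bdc5, c74a, d7fe, dd01, e36f, ed5b, f835}.
Only in 7d63's history (ahead): {} — 0.
Only in a9ee's history (behind): {15e3, 1b33, 2cb0, 2d96, 47e5, 74f2, 78d2, 8e1a, 9f39, a531, a9ee, bdc5, c74a, d7fe, dd01, e36f, ed5b} — 17.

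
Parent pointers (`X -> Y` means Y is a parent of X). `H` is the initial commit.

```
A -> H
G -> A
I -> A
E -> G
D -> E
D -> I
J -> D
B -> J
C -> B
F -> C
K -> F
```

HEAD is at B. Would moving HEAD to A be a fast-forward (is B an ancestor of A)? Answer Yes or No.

A fast-forward from B to A is possible iff B is an ancestor of A.
Ancestors of A: {A, H}.
B is not among them, so fast-forward is not possible.

No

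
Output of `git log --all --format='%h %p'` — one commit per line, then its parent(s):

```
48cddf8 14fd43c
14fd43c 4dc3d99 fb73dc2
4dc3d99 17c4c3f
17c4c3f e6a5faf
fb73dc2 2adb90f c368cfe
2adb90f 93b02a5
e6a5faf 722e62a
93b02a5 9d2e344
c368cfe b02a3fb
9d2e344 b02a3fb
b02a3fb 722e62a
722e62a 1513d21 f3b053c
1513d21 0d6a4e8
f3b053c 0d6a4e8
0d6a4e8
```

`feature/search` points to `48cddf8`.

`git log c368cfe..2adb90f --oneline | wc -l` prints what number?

Reachable from 2adb90f: {0d6a4e8, 1513d21, 2adb90f, 722e62a, 93b02a5, 9d2e344, b02a3fb, f3b053c}.
Reachable from c368cfe: {0d6a4e8, 1513d21, 722e62a, b02a3fb, c368cfe, f3b053c}.
In 2adb90f's history but not c368cfe's: {2adb90f, 93b02a5, 9d2e344} — 3 commits.

3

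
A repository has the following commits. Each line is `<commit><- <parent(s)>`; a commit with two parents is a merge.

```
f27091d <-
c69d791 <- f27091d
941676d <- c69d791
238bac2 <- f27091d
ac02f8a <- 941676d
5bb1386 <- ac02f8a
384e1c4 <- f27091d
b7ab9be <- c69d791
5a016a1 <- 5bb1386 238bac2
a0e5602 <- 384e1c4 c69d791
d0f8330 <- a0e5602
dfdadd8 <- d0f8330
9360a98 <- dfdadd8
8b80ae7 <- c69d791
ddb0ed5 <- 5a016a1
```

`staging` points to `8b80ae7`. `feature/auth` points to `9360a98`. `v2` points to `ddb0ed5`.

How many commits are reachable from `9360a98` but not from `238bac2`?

6

Reachable from 9360a98: {384e1c4, 9360a98, a0e5602, c69d791, d0f8330, dfdadd8, f27091d}.
Reachable from 238bac2: {238bac2, f27091d}.
In 9360a98's history but not 238bac2's: {384e1c4, 9360a98, a0e5602, c69d791, d0f8330, dfdadd8} — 6 commits.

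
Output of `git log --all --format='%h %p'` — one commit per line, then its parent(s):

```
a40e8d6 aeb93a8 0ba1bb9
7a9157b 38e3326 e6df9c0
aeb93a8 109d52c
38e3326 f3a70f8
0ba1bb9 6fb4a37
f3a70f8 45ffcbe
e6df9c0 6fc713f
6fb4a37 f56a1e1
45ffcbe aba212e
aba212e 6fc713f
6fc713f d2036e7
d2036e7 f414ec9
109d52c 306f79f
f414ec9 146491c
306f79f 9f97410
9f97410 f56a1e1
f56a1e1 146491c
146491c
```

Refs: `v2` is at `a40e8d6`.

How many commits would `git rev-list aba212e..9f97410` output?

Reachable from 9f97410: {146491c, 9f97410, f56a1e1}.
Reachable from aba212e: {146491c, 6fc713f, aba212e, d2036e7, f414ec9}.
In 9f97410's history but not aba212e's: {9f97410, f56a1e1} — 2 commits.

2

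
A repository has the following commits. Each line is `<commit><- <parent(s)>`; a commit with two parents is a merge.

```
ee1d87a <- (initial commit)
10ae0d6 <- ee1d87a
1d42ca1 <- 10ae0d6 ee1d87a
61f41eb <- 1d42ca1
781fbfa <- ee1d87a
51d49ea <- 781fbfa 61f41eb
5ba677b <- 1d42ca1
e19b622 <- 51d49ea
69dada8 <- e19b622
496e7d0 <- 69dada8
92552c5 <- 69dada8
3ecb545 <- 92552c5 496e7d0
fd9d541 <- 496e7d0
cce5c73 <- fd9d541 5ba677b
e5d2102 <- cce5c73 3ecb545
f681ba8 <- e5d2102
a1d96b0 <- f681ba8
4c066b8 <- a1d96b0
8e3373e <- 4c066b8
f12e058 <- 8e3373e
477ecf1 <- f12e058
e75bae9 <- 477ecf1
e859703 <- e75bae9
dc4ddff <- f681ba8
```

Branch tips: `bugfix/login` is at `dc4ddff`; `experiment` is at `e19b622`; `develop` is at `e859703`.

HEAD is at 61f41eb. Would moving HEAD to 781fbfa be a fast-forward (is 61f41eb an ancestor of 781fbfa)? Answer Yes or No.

A fast-forward from 61f41eb to 781fbfa is possible iff 61f41eb is an ancestor of 781fbfa.
Ancestors of 781fbfa: {781fbfa, ee1d87a}.
61f41eb is not among them, so fast-forward is not possible.

No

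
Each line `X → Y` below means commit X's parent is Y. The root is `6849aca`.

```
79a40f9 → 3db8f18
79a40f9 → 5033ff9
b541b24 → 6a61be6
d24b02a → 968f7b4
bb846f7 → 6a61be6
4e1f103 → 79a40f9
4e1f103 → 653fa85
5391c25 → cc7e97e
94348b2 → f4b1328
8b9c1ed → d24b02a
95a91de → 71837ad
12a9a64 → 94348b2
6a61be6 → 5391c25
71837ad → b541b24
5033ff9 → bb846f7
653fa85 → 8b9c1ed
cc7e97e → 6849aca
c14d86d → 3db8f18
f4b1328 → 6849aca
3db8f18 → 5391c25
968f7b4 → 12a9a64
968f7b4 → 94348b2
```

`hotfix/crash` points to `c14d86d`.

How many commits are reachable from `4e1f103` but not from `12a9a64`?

12

Reachable from 4e1f103: {12a9a64, 3db8f18, 4e1f103, 5033ff9, 5391c25, 653fa85, 6849aca, 6a61be6, 79a40f9, 8b9c1ed, 94348b2, 968f7b4, bb846f7, cc7e97e, d24b02a, f4b1328}.
Reachable from 12a9a64: {12a9a64, 6849aca, 94348b2, f4b1328}.
In 4e1f103's history but not 12a9a64's: {3db8f18, 4e1f103, 5033ff9, 5391c25, 653fa85, 6a61be6, 79a40f9, 8b9c1ed, 968f7b4, bb846f7, cc7e97e, d24b02a} — 12 commits.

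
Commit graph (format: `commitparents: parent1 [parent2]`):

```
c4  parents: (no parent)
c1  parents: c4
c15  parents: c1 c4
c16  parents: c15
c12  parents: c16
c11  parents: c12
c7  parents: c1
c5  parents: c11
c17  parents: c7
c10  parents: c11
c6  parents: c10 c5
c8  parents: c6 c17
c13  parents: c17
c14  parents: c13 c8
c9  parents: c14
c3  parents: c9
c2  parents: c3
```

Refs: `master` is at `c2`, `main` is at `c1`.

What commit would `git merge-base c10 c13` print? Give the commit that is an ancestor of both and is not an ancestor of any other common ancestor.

c1

Ancestors of c10: {c1, c10, c11, c12, c15, c16, c4}.
Ancestors of c13: {c1, c13, c17, c4, c7}.
Common ancestors: {c1, c4}.
Among these, c1 is not an ancestor of any other common ancestor — it is the merge base.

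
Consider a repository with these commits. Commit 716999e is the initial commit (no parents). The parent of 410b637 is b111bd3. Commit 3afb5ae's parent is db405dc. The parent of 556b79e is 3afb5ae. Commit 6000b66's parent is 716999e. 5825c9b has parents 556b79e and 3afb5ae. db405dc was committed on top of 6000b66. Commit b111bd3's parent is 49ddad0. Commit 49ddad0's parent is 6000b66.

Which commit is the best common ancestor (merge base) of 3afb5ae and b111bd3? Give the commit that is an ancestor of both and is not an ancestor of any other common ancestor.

Ancestors of 3afb5ae: {3afb5ae, 6000b66, 716999e, db405dc}.
Ancestors of b111bd3: {49ddad0, 6000b66, 716999e, b111bd3}.
Common ancestors: {6000b66, 716999e}.
Among these, 6000b66 is not an ancestor of any other common ancestor — it is the merge base.

6000b66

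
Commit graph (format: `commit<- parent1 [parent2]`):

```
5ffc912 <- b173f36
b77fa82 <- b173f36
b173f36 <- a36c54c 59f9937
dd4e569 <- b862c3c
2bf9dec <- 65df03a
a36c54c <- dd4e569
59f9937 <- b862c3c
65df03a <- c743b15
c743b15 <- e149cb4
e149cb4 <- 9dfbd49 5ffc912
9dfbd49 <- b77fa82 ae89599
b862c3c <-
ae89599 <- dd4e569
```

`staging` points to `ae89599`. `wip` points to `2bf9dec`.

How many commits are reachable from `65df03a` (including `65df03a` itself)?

Walking parent pointers from 65df03a: reachable set = {59f9937, 5ffc912, 65df03a, 9dfbd49, a36c54c, ae89599, b173f36, b77fa82, b862c3c, c743b15, dd4e569, e149cb4}.
That is 12 commits.

12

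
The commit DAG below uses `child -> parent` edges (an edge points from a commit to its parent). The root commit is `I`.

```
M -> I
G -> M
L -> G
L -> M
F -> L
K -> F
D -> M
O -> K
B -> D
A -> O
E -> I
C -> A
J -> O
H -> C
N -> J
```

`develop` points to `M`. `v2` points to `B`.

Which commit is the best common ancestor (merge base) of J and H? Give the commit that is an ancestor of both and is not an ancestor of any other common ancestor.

O

Ancestors of J: {F, G, I, J, K, L, M, O}.
Ancestors of H: {A, C, F, G, H, I, K, L, M, O}.
Common ancestors: {F, G, I, K, L, M, O}.
Among these, O is not an ancestor of any other common ancestor — it is the merge base.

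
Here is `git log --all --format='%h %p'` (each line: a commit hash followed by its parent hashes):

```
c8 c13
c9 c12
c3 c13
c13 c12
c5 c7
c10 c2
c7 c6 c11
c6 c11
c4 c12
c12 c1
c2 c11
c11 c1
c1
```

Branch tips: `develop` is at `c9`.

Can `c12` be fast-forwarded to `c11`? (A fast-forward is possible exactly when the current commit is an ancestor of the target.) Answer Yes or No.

A fast-forward from c12 to c11 is possible iff c12 is an ancestor of c11.
Ancestors of c11: {c1, c11}.
c12 is not among them, so fast-forward is not possible.

No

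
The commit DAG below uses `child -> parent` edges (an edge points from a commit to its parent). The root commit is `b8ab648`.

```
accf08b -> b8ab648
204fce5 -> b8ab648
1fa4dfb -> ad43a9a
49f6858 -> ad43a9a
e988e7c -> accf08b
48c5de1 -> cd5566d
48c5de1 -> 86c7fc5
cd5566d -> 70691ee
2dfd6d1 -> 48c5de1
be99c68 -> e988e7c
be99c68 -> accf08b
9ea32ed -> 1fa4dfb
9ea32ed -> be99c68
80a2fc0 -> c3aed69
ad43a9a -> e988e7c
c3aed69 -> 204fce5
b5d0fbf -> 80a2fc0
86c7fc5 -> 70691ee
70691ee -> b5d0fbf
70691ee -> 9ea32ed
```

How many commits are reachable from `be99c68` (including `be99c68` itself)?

4

Walking parent pointers from be99c68: reachable set = {accf08b, b8ab648, be99c68, e988e7c}.
That is 4 commits.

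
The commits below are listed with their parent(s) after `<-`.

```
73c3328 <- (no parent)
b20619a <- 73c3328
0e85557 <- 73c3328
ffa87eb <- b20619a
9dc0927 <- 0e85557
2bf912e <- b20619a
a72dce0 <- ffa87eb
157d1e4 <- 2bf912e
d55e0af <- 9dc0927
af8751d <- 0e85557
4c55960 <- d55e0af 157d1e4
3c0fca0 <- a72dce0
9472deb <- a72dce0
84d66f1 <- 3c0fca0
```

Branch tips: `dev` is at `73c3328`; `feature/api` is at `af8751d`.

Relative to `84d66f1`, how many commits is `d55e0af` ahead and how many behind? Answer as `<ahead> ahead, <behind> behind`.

Reachable from d55e0af: {0e85557, 73c3328, 9dc0927, d55e0af}.
Reachable from 84d66f1: {3c0fca0, 73c3328, 84d66f1, a72dce0, b20619a, ffa87eb}.
Only in d55e0af's history (ahead): {0e85557, 9dc0927, d55e0af} — 3.
Only in 84d66f1's history (behind): {3c0fca0, 84d66f1, a72dce0, b20619a, ffa87eb} — 5.

3 ahead, 5 behind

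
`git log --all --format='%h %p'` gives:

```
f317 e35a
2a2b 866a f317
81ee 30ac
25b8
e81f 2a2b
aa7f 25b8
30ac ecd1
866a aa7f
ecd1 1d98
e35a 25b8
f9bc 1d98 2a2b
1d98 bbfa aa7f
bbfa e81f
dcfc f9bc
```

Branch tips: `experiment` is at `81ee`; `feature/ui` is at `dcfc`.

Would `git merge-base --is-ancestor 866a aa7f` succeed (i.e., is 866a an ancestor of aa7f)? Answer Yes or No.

No

Ancestors of aa7f: {25b8, aa7f}.
866a is not in that set, so it is not an ancestor of aa7f.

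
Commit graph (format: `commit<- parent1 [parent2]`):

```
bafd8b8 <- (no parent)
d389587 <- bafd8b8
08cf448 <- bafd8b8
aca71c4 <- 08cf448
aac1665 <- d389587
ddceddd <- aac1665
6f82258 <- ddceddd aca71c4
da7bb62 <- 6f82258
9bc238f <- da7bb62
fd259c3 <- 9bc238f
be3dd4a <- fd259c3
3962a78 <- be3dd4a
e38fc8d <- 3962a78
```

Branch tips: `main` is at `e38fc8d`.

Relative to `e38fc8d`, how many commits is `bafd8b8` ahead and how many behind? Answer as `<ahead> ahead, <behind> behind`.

0 ahead, 12 behind

Reachable from bafd8b8: {bafd8b8}.
Reachable from e38fc8d: {08cf448, 3962a78, 6f82258, 9bc238f, aac1665, aca71c4, bafd8b8, be3dd4a, d389587, da7bb62, ddceddd, e38fc8d, fd259c3}.
Only in bafd8b8's history (ahead): {} — 0.
Only in e38fc8d's history (behind): {08cf448, 3962a78, 6f82258, 9bc238f, aac1665, aca71c4, be3dd4a, d389587, da7bb62, ddceddd, e38fc8d, fd259c3} — 12.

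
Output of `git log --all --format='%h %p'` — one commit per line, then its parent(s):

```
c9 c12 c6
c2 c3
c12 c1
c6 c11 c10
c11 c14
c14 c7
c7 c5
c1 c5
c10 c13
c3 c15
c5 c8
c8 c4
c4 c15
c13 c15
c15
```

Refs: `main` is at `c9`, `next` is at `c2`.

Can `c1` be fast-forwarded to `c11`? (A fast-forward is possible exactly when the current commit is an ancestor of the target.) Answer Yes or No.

A fast-forward from c1 to c11 is possible iff c1 is an ancestor of c11.
Ancestors of c11: {c11, c14, c15, c4, c5, c7, c8}.
c1 is not among them, so fast-forward is not possible.

No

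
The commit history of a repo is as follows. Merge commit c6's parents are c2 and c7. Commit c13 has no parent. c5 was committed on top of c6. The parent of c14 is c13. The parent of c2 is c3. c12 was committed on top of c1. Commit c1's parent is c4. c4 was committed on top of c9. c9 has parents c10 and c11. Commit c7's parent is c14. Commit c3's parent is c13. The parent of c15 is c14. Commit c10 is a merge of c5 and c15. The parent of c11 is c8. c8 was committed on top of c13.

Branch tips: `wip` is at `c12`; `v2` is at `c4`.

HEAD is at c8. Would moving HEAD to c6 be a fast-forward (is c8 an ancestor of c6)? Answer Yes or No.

A fast-forward from c8 to c6 is possible iff c8 is an ancestor of c6.
Ancestors of c6: {c13, c14, c2, c3, c6, c7}.
c8 is not among them, so fast-forward is not possible.

No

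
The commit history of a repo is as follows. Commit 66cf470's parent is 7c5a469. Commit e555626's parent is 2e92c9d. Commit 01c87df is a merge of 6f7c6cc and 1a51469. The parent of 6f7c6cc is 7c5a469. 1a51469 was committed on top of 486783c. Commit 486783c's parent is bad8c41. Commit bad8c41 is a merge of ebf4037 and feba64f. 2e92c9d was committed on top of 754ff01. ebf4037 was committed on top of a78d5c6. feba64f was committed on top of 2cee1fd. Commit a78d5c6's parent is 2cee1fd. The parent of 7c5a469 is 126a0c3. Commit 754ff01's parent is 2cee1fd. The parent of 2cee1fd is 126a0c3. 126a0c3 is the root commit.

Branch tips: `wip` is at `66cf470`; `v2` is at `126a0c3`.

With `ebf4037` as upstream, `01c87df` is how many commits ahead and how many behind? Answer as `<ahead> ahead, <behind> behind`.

7 ahead, 0 behind

Reachable from 01c87df: {01c87df, 126a0c3, 1a51469, 2cee1fd, 486783c, 6f7c6cc, 7c5a469, a78d5c6, bad8c41, ebf4037, feba64f}.
Reachable from ebf4037: {126a0c3, 2cee1fd, a78d5c6, ebf4037}.
Only in 01c87df's history (ahead): {01c87df, 1a51469, 486783c, 6f7c6cc, 7c5a469, bad8c41, feba64f} — 7.
Only in ebf4037's history (behind): {} — 0.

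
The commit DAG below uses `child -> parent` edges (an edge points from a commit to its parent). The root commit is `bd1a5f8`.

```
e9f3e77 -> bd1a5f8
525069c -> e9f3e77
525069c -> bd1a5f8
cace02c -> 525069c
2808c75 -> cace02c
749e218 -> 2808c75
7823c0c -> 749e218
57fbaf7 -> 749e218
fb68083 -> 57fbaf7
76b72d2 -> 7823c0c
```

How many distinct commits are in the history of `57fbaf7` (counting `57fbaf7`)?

7

Walking parent pointers from 57fbaf7: reachable set = {2808c75, 525069c, 57fbaf7, 749e218, bd1a5f8, cace02c, e9f3e77}.
That is 7 commits.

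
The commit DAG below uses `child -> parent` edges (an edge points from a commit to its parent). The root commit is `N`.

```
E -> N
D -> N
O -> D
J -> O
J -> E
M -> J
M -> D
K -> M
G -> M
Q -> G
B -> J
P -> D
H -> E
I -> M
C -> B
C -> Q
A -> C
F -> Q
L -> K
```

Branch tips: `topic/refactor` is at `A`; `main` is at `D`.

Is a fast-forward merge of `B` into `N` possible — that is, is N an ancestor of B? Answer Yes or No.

A fast-forward from N to B is possible iff N is an ancestor of B.
Ancestors of B: {B, D, E, J, N, O}.
N is among them, so fast-forward is possible.

Yes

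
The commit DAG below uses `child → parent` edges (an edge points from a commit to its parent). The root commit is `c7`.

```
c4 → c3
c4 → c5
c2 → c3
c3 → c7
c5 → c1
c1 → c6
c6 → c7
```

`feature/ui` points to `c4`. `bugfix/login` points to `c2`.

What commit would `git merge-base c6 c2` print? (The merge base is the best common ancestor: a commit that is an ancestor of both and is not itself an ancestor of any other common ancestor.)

Ancestors of c6: {c6, c7}.
Ancestors of c2: {c2, c3, c7}.
Common ancestors: {c7}.
The only common ancestor is c7, so it is the merge base.

c7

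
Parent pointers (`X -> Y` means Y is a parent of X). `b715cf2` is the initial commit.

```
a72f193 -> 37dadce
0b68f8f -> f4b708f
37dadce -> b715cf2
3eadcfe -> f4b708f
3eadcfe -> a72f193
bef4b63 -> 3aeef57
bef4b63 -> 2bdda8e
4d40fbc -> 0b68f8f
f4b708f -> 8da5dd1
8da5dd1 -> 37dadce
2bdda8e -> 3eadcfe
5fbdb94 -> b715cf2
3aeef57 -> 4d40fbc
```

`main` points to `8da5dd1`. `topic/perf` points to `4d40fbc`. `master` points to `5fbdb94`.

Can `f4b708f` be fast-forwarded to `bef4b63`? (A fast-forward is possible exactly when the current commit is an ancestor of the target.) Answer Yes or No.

A fast-forward from f4b708f to bef4b63 is possible iff f4b708f is an ancestor of bef4b63.
Ancestors of bef4b63: {0b68f8f, 2bdda8e, 37dadce, 3aeef57, 3eadcfe, 4d40fbc, 8da5dd1, a72f193, b715cf2, bef4b63, f4b708f}.
f4b708f is among them, so fast-forward is possible.

Yes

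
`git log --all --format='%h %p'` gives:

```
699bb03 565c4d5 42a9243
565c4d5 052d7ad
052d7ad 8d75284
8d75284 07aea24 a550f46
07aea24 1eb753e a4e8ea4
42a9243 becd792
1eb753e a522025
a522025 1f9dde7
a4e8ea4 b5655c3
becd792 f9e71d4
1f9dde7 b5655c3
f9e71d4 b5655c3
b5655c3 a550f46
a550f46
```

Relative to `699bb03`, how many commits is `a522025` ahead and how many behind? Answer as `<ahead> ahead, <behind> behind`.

0 ahead, 10 behind

Reachable from a522025: {1f9dde7, a522025, a550f46, b5655c3}.
Reachable from 699bb03: {052d7ad, 07aea24, 1eb753e, 1f9dde7, 42a9243, 565c4d5, 699bb03, 8d75284, a4e8ea4, a522025, a550f46, b5655c3, becd792, f9e71d4}.
Only in a522025's history (ahead): {} — 0.
Only in 699bb03's history (behind): {052d7ad, 07aea24, 1eb753e, 42a9243, 565c4d5, 699bb03, 8d75284, a4e8ea4, becd792, f9e71d4} — 10.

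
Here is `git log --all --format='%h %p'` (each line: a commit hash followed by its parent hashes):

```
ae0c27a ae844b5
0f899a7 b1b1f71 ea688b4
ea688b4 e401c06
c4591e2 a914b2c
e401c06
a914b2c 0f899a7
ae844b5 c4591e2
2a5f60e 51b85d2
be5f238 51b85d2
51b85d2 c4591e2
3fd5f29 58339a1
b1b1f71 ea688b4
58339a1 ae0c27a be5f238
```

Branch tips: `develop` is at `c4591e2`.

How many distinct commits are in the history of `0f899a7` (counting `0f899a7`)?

Walking parent pointers from 0f899a7: reachable set = {0f899a7, b1b1f71, e401c06, ea688b4}.
That is 4 commits.

4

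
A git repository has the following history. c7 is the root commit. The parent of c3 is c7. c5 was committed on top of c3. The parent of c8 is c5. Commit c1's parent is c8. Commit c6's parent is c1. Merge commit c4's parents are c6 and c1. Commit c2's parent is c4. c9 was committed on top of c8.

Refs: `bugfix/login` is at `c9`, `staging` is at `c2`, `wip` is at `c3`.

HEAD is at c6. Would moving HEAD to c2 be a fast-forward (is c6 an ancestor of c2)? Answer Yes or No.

A fast-forward from c6 to c2 is possible iff c6 is an ancestor of c2.
Ancestors of c2: {c1, c2, c3, c4, c5, c6, c7, c8}.
c6 is among them, so fast-forward is possible.

Yes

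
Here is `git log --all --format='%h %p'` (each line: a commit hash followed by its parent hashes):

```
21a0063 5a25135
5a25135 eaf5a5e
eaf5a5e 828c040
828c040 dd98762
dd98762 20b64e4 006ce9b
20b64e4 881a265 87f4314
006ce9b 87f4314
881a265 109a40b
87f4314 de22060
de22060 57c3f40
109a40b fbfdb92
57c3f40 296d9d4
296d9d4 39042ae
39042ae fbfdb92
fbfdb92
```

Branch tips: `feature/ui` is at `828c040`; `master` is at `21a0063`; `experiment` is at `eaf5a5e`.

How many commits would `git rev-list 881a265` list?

Walking parent pointers from 881a265: reachable set = {109a40b, 881a265, fbfdb92}.
That is 3 commits.

3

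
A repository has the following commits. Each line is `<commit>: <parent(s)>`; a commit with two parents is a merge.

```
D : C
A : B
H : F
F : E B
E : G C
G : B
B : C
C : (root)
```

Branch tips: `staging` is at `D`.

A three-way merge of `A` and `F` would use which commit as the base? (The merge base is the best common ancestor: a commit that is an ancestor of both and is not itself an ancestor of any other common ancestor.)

B

Ancestors of A: {A, B, C}.
Ancestors of F: {B, C, E, F, G}.
Common ancestors: {B, C}.
Among these, B is not an ancestor of any other common ancestor — it is the merge base.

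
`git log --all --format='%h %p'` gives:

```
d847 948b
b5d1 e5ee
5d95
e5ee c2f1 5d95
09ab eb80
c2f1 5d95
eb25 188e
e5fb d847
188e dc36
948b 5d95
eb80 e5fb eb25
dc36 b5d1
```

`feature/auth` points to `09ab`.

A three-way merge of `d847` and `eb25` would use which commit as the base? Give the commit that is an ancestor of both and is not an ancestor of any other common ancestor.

5d95

Ancestors of d847: {5d95, 948b, d847}.
Ancestors of eb25: {188e, 5d95, b5d1, c2f1, dc36, e5ee, eb25}.
Common ancestors: {5d95}.
The only common ancestor is 5d95, so it is the merge base.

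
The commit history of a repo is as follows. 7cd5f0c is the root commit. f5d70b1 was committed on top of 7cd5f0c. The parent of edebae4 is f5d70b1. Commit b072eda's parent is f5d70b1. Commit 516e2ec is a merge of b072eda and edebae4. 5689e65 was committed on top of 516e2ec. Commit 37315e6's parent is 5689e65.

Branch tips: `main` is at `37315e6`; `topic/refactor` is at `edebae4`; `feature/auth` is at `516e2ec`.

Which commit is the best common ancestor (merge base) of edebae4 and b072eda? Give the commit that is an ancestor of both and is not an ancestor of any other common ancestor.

f5d70b1

Ancestors of edebae4: {7cd5f0c, edebae4, f5d70b1}.
Ancestors of b072eda: {7cd5f0c, b072eda, f5d70b1}.
Common ancestors: {7cd5f0c, f5d70b1}.
Among these, f5d70b1 is not an ancestor of any other common ancestor — it is the merge base.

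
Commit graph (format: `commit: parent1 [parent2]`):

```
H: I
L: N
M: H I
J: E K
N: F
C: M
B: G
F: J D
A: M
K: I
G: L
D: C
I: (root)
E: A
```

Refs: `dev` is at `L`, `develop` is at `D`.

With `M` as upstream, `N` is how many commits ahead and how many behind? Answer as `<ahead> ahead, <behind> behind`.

Reachable from N: {A, C, D, E, F, H, I, J, K, M, N}.
Reachable from M: {H, I, M}.
Only in N's history (ahead): {A, C, D, E, F, J, K, N} — 8.
Only in M's history (behind): {} — 0.

8 ahead, 0 behind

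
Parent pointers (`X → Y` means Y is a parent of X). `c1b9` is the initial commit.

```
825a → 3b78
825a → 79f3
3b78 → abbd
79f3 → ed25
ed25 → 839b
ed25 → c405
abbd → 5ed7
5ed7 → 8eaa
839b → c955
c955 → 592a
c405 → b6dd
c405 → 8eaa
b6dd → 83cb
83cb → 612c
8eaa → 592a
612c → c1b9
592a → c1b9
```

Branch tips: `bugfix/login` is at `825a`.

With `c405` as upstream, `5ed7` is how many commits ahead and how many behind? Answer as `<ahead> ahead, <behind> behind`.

1 ahead, 4 behind

Reachable from 5ed7: {592a, 5ed7, 8eaa, c1b9}.
Reachable from c405: {592a, 612c, 83cb, 8eaa, b6dd, c1b9, c405}.
Only in 5ed7's history (ahead): {5ed7} — 1.
Only in c405's history (behind): {612c, 83cb, b6dd, c405} — 4.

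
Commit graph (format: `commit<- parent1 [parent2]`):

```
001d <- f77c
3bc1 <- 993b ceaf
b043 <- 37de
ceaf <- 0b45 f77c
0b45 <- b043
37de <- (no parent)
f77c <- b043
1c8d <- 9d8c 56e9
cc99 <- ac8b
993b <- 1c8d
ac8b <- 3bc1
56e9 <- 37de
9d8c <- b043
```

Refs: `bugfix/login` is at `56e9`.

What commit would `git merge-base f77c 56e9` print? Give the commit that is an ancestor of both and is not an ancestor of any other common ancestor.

Ancestors of f77c: {37de, b043, f77c}.
Ancestors of 56e9: {37de, 56e9}.
Common ancestors: {37de}.
The only common ancestor is 37de, so it is the merge base.

37de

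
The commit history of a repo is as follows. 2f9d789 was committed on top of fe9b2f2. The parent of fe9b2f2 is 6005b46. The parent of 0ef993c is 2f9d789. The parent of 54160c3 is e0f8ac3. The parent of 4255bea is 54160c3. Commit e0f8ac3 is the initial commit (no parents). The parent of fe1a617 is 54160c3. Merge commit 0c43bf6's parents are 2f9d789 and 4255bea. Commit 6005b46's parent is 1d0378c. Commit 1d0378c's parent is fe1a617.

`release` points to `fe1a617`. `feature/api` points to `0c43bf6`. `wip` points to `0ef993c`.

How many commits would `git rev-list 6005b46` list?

5

Walking parent pointers from 6005b46: reachable set = {1d0378c, 54160c3, 6005b46, e0f8ac3, fe1a617}.
That is 5 commits.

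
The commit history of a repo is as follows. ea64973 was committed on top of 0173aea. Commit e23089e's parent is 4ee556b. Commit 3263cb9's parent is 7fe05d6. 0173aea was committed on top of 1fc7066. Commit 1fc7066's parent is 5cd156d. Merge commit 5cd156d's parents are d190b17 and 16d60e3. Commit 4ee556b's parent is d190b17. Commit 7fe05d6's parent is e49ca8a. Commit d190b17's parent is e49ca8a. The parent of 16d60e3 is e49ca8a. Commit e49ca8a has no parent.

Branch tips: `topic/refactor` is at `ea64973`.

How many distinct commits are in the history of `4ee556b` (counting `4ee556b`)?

3

Walking parent pointers from 4ee556b: reachable set = {4ee556b, d190b17, e49ca8a}.
That is 3 commits.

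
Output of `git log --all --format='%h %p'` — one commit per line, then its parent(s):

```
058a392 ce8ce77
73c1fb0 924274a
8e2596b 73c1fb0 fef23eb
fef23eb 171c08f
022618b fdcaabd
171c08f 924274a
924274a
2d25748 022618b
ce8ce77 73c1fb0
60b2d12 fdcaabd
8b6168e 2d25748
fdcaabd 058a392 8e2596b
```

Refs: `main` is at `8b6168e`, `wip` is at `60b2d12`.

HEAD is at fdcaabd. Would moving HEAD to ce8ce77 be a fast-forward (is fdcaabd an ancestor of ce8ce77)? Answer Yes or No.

A fast-forward from fdcaabd to ce8ce77 is possible iff fdcaabd is an ancestor of ce8ce77.
Ancestors of ce8ce77: {73c1fb0, 924274a, ce8ce77}.
fdcaabd is not among them, so fast-forward is not possible.

No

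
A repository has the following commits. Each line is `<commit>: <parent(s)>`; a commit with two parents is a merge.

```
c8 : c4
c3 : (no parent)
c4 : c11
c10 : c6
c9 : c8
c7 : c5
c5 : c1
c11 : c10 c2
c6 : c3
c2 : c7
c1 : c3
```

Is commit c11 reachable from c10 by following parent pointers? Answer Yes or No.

No

Ancestors of c10: {c10, c3, c6}.
c11 is not in that set, so it is not an ancestor of c10.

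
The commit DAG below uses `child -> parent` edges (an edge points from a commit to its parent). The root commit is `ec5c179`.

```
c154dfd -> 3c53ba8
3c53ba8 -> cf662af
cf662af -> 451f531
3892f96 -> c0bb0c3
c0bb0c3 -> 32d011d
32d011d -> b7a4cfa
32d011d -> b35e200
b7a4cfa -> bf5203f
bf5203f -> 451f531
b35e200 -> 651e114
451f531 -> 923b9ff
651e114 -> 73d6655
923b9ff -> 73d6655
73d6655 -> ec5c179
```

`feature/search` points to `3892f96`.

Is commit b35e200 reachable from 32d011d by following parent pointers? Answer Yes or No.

Yes

Ancestors of 32d011d (commits reachable by following parents): {32d011d, 451f531, 651e114, 73d6655, 923b9ff, b35e200, b7a4cfa, bf5203f, ec5c179}.
b35e200 is in that set, so it is an ancestor of 32d011d.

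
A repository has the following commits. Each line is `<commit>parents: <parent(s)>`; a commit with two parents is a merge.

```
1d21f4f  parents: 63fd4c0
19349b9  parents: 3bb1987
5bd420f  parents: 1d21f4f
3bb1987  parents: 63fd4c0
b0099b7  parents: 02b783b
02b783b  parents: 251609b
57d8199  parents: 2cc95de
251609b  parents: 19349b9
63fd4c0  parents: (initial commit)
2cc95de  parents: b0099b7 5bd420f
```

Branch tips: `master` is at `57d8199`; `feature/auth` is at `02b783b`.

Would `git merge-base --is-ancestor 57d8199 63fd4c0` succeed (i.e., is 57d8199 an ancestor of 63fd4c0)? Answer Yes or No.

Ancestors of 63fd4c0: {63fd4c0}.
57d8199 is not in that set, so it is not an ancestor of 63fd4c0.

No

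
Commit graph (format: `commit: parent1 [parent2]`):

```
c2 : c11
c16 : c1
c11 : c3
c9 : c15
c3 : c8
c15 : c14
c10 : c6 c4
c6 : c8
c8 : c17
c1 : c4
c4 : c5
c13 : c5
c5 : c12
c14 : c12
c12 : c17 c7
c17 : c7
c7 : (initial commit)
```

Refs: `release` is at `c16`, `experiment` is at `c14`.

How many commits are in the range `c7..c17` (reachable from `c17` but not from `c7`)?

1

Reachable from c17: {c17, c7}.
Reachable from c7: {c7}.
In c17's history but not c7's: {c17} — 1 commit.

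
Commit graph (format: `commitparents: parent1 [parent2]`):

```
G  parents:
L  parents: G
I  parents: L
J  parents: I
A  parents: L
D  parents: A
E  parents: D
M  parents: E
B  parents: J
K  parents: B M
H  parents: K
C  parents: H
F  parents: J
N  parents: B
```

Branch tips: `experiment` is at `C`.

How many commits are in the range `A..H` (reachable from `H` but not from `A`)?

8

Reachable from H: {A, B, D, E, G, H, I, J, K, L, M}.
Reachable from A: {A, G, L}.
In H's history but not A's: {B, D, E, H, I, J, K, M} — 8 commits.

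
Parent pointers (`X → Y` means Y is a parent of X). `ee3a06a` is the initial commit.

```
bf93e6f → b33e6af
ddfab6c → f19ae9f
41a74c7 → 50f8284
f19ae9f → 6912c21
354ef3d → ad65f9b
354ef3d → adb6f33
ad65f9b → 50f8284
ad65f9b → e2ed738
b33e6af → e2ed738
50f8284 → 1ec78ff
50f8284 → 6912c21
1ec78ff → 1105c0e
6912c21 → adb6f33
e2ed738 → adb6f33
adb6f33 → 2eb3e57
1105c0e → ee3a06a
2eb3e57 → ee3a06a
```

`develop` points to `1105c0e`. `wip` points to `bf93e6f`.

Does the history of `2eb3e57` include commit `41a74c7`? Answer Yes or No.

Ancestors of 2eb3e57: {2eb3e57, ee3a06a}.
41a74c7 is not in that set, so it is not an ancestor of 2eb3e57.

No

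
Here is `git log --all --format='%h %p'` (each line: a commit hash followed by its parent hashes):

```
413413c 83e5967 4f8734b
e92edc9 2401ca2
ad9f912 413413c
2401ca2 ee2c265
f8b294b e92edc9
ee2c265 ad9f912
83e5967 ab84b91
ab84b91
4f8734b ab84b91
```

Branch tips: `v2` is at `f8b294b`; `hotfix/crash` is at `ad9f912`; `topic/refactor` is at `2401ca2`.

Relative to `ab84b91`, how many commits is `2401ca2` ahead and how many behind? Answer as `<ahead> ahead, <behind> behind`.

Reachable from 2401ca2: {2401ca2, 413413c, 4f8734b, 83e5967, ab84b91, ad9f912, ee2c265}.
Reachable from ab84b91: {ab84b91}.
Only in 2401ca2's history (ahead): {2401ca2, 413413c, 4f8734b, 83e5967, ad9f912, ee2c265} — 6.
Only in ab84b91's history (behind): {} — 0.

6 ahead, 0 behind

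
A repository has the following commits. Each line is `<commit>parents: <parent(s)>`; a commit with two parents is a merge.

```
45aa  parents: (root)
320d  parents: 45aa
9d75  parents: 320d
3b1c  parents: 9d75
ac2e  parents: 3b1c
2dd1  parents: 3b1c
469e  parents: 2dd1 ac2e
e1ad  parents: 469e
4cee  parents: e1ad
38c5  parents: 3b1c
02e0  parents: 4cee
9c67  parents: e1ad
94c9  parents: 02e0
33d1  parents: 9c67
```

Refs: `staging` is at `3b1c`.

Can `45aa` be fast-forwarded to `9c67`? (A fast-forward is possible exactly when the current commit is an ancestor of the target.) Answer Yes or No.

A fast-forward from 45aa to 9c67 is possible iff 45aa is an ancestor of 9c67.
Ancestors of 9c67: {2dd1, 320d, 3b1c, 45aa, 469e, 9c67, 9d75, ac2e, e1ad}.
45aa is among them, so fast-forward is possible.

Yes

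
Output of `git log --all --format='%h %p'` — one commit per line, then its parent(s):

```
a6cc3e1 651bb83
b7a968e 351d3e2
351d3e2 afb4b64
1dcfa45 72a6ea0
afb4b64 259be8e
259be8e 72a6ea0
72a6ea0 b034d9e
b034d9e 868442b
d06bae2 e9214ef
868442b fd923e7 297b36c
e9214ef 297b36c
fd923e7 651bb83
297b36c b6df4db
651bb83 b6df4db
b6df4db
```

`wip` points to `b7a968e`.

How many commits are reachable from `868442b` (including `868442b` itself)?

5

Walking parent pointers from 868442b: reachable set = {297b36c, 651bb83, 868442b, b6df4db, fd923e7}.
That is 5 commits.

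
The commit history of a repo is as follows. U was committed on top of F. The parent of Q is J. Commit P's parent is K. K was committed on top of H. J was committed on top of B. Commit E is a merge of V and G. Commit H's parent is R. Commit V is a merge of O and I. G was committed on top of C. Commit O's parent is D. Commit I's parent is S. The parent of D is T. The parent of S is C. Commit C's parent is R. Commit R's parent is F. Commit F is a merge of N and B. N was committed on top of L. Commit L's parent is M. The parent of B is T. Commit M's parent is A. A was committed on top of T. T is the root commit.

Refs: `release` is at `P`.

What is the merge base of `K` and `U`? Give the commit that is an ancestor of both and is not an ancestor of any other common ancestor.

Ancestors of K: {A, B, F, H, K, L, M, N, R, T}.
Ancestors of U: {A, B, F, L, M, N, T, U}.
Common ancestors: {A, B, F, L, M, N, T}.
Among these, F is not an ancestor of any other common ancestor — it is the merge base.

F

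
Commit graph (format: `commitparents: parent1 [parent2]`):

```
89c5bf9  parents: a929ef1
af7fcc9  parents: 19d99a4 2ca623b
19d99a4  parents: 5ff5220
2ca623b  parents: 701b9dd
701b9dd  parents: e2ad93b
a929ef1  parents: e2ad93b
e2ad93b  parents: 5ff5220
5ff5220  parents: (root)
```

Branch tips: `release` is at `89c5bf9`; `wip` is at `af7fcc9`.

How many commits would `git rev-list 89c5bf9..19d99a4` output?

1

Reachable from 19d99a4: {19d99a4, 5ff5220}.
Reachable from 89c5bf9: {5ff5220, 89c5bf9, a929ef1, e2ad93b}.
In 19d99a4's history but not 89c5bf9's: {19d99a4} — 1 commit.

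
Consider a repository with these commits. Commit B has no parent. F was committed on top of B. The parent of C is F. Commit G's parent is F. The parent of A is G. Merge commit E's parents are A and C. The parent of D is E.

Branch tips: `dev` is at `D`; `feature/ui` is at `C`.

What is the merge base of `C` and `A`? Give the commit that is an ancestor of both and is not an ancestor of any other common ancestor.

Ancestors of C: {B, C, F}.
Ancestors of A: {A, B, F, G}.
Common ancestors: {B, F}.
Among these, F is not an ancestor of any other common ancestor — it is the merge base.

F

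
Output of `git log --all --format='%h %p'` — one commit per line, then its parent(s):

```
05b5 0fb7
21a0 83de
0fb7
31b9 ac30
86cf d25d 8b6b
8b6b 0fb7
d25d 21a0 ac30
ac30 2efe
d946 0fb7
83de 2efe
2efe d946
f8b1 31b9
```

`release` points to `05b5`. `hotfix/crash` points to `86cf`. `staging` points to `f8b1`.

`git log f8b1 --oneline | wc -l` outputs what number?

Walking parent pointers from f8b1: reachable set = {0fb7, 2efe, 31b9, ac30, d946, f8b1}.
That is 6 commits.

6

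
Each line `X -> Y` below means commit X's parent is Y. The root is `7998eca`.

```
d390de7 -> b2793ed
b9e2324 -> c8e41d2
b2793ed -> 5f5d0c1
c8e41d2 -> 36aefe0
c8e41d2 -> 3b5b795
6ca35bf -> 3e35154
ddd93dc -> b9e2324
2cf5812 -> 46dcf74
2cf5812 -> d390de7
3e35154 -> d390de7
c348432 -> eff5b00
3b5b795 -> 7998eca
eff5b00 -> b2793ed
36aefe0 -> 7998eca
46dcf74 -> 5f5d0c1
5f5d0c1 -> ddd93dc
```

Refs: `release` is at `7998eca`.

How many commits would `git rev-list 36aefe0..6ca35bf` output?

9

Reachable from 6ca35bf: {36aefe0, 3b5b795, 3e35154, 5f5d0c1, 6ca35bf, 7998eca, b2793ed, b9e2324, c8e41d2, d390de7, ddd93dc}.
Reachable from 36aefe0: {36aefe0, 7998eca}.
In 6ca35bf's history but not 36aefe0's: {3b5b795, 3e35154, 5f5d0c1, 6ca35bf, b2793ed, b9e2324, c8e41d2, d390de7, ddd93dc} — 9 commits.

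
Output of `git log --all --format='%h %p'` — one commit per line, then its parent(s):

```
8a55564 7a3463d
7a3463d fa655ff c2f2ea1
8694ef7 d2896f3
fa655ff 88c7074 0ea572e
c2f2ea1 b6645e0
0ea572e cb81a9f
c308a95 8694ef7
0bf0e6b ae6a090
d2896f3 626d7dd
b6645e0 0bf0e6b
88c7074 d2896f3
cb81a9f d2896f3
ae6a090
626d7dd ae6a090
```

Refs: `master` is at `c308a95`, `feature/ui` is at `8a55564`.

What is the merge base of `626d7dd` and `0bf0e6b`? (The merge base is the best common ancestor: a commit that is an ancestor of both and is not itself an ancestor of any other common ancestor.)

ae6a090

Ancestors of 626d7dd: {626d7dd, ae6a090}.
Ancestors of 0bf0e6b: {0bf0e6b, ae6a090}.
Common ancestors: {ae6a090}.
The only common ancestor is ae6a090, so it is the merge base.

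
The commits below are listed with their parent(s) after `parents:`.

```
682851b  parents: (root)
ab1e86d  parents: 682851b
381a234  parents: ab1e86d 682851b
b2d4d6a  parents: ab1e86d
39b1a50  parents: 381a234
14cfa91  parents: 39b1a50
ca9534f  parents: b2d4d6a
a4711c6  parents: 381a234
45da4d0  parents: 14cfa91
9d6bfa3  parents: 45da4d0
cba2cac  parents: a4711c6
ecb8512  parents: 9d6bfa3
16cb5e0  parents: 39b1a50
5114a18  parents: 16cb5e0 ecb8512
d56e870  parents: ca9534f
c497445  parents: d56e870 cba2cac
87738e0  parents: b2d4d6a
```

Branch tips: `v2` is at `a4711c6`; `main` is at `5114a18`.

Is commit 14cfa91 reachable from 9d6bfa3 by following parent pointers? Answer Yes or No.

Yes

Ancestors of 9d6bfa3 (commits reachable by following parents): {14cfa91, 381a234, 39b1a50, 45da4d0, 682851b, 9d6bfa3, ab1e86d}.
14cfa91 is in that set, so it is an ancestor of 9d6bfa3.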